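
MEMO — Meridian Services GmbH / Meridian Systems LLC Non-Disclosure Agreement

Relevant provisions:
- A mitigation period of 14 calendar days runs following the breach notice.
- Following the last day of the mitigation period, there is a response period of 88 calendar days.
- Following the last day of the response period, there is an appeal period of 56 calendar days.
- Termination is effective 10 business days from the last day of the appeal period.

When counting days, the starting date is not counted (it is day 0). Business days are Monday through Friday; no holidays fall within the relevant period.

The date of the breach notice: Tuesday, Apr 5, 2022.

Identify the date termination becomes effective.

Sep 23, 2022

Adding 14 calendar days to Apr 5, 2022 gives Apr 19, 2022, which is the last day of the mitigation period.
The last day of the response period: Apr 19, 2022 + 88 days = Jul 16, 2022.
The last day of the appeal period: 56 calendar days after Jul 16, 2022 is Sep 10, 2022.
From Saturday, Sep 10, 2022, 10 business days (Sep 12, Sep 13, Sep 14, Sep 15, Sep 16, Sep 19, Sep 20, Sep 21, Sep 22, Sep 23, skipping weekends) brings us to Friday, Sep 23, 2022, which is the date termination becomes effective.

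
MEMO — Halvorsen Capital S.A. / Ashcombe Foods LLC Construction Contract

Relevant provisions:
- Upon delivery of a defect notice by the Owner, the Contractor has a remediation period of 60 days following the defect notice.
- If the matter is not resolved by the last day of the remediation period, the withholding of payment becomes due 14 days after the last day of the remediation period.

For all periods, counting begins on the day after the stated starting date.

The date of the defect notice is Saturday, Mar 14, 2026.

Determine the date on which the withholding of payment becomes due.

May 27, 2026

Adding 60 calendar days to Mar 14, 2026 gives May 13, 2026, which is the last day of the remediation period.
Adding 14 calendar days to May 13, 2026 gives May 27, 2026, which is the date on which the withholding of payment becomes due.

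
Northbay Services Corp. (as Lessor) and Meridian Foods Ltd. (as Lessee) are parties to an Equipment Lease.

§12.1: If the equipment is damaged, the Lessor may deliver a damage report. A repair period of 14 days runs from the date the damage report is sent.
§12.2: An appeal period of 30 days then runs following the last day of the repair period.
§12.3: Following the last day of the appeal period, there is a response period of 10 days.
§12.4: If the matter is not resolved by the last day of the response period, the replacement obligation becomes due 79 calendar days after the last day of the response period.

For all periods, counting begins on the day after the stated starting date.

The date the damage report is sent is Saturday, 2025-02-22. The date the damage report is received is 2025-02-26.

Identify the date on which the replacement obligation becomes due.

Adding 14 calendar days to 2025-02-22 gives 2025-03-08, which is the last day of the repair period.
Adding 30 calendar days to 2025-03-08 gives 2025-04-07, which is the last day of the appeal period.
Adding 10 calendar days to 2025-04-07 gives 2025-04-17, which is the last day of the response period.
Adding 79 calendar days to 2025-04-17 gives 2025-07-05, which is the date on which the replacement obligation becomes due.

2025-07-05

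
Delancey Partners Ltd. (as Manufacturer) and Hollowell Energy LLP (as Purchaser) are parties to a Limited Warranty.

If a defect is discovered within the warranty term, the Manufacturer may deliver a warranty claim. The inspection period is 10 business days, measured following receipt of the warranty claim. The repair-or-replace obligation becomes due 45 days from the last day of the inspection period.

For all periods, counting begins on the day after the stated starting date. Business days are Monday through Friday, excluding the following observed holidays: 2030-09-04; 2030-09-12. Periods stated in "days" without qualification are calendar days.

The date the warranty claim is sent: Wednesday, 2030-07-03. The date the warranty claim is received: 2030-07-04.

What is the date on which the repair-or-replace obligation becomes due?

From Thursday, 2030-07-04, 10 business days (Jul 5, Jul 8, Jul 9, Jul 10, Jul 11, Jul 12, Jul 15, Jul 16, Jul 17, Jul 18, skipping weekends) brings us to Thursday, 2030-07-18, which is the last day of the inspection period.
The date on which the repair-or-replace obligation becomes due: 2030-07-18 + 45 days = 2030-09-01.

2030-09-01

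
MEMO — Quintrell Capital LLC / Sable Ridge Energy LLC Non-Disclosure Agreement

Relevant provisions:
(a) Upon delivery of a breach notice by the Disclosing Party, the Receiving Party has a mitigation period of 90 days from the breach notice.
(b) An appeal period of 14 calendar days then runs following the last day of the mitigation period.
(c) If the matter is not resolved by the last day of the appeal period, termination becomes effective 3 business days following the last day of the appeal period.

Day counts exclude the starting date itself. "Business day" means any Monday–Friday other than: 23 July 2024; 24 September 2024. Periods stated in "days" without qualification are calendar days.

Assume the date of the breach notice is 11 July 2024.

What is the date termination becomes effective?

28 October 2024

The last day of the mitigation period: 90 calendar days after 11 July 2024 is 9 October 2024.
Adding 14 calendar days to 9 October 2024 gives 23 October 2024, which is the last day of the appeal period.
The date termination becomes effective: 3 business days after Wednesday, 23 October 2024, skipping weekends — Oct 24, Oct 25, Oct 28 — lands on Monday, 28 October 2024.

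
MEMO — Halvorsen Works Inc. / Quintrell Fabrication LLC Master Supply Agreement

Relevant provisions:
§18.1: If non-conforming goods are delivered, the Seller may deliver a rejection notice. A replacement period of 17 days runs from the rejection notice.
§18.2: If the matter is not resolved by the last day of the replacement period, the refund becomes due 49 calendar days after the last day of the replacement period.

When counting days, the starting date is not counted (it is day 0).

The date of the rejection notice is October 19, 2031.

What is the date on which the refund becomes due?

Adding 17 calendar days to October 19, 2031 gives November 5, 2031, which is the last day of the replacement period.
The date on which the refund becomes due: 49 calendar days after November 5, 2031 is December 24, 2031.

December 24, 2031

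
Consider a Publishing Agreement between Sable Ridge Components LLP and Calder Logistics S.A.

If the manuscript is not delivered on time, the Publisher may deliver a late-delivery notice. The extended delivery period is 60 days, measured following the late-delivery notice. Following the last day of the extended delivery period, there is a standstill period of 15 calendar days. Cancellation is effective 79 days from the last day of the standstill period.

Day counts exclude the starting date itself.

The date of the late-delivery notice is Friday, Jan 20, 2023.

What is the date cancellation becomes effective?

Adding 60 calendar days to Jan 20, 2023 gives Mar 21, 2023, which is the last day of the extended delivery period.
Adding 15 calendar days to Mar 21, 2023 gives Apr 5, 2023, which is the last day of the standstill period.
The date cancellation becomes effective: Apr 5, 2023 + 79 days = Jun 23, 2023.

Jun 23, 2023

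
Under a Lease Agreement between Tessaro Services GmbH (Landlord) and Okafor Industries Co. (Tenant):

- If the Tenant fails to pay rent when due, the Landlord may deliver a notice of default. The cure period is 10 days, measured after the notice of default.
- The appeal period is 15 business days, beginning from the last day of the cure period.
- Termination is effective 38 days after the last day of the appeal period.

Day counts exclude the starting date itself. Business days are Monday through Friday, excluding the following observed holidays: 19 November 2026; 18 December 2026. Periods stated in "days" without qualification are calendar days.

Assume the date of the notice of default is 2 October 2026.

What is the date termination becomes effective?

10 December 2026

The last day of the cure period: 10 calendar days after 2 October 2026 is 12 October 2026.
The last day of the appeal period: counting 15 business days from Monday, 12 October 2026 (Oct 13, Oct 14, Oct 15, Oct 16, …, Oct 29, Oct 30, Nov 2, skipping weekends) reaches Monday, 2 November 2026.
The date termination becomes effective: 2 November 2026 + 38 days = 10 December 2026.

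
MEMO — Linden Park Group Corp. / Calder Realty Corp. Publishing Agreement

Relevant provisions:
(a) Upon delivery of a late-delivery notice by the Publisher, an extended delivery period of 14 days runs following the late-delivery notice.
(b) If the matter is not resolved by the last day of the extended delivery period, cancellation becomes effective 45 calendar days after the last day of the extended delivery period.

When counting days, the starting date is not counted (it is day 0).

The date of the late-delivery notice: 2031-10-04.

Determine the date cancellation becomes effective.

2031-12-02

Adding 14 calendar days to 2031-10-04 gives 2031-10-18, which is the last day of the extended delivery period.
The date cancellation becomes effective: 2031-10-18 + 45 days = 2031-12-02.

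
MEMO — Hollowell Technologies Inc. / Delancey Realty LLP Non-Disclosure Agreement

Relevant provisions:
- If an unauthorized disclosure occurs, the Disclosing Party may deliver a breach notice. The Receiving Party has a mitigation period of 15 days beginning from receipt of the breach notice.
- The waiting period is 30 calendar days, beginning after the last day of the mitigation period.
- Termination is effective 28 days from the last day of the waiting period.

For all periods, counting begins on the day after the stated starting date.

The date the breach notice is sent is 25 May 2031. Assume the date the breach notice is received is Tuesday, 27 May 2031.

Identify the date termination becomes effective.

Adding 15 calendar days to 27 May 2031 gives 11 June 2031, which is the last day of the mitigation period.
The last day of the waiting period: 11 June 2031 + 30 days = 11 July 2031.
Adding 28 calendar days to 11 July 2031 gives 8 August 2031, which is the date termination becomes effective.

8 August 2031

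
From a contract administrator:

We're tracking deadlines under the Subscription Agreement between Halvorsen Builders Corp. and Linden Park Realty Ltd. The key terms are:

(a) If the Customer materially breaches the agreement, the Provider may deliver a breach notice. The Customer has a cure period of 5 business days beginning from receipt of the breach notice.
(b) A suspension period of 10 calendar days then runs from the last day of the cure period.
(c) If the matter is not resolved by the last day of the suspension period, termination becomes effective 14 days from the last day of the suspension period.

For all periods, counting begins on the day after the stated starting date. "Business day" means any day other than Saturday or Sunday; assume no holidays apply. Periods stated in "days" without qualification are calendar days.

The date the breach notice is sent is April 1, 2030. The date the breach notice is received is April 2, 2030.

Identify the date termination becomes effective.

The last day of the cure period: 5 business days after Tuesday, April 2, 2030, skipping weekends — Apr 3, Apr 4, Apr 5, Apr 8, Apr 9 — lands on Tuesday, April 9, 2030.
The last day of the suspension period: 10 calendar days after April 9, 2030 is April 19, 2030.
Adding 14 calendar days to April 19, 2030 gives May 3, 2030, which is the date termination becomes effective.

May 3, 2030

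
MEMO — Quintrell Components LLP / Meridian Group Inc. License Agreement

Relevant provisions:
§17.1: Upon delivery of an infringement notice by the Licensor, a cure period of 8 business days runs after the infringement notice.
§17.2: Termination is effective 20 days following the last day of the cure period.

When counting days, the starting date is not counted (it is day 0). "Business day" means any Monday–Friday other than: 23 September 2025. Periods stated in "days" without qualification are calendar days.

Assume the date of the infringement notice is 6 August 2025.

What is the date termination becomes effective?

7 September 2025

From Wednesday, 6 August 2025, 8 business days (Aug 7, Aug 8, Aug 11, Aug 12, Aug 13, Aug 14, Aug 15, Aug 18, skipping weekends) brings us to Monday, 18 August 2025, which is the last day of the cure period.
The date termination becomes effective: 20 calendar days after 18 August 2025 is 7 September 2025.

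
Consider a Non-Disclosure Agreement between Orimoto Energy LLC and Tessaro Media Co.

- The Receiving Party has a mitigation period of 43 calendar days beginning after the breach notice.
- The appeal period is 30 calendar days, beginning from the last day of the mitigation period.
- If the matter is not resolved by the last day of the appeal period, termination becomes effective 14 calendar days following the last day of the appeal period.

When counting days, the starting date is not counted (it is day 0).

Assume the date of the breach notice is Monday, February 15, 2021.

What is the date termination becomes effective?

May 13, 2021

The last day of the mitigation period: February 15, 2021 + 43 days = March 30, 2021.
The last day of the appeal period: 30 calendar days after March 30, 2021 is April 29, 2021.
The date termination becomes effective: 14 calendar days after April 29, 2021 is May 13, 2021.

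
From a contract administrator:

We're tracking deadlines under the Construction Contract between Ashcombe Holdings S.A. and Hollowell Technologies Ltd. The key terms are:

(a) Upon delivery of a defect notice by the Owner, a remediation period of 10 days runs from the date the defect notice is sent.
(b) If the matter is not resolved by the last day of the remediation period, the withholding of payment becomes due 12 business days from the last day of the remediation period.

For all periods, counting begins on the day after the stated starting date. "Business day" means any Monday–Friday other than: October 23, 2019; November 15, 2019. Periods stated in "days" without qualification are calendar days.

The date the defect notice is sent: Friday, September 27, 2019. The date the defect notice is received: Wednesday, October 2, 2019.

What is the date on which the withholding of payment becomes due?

October 24, 2019

The last day of the remediation period: September 27, 2019 + 10 days = October 7, 2019.
The date on which the withholding of payment becomes due: counting 12 business days from Monday, October 7, 2019 (Oct 8, Oct 9, Oct 10, Oct 11, …, Oct 21, Oct 22, Oct 24, skipping weekends and the listed holiday on Oct 23) reaches Thursday, October 24, 2019.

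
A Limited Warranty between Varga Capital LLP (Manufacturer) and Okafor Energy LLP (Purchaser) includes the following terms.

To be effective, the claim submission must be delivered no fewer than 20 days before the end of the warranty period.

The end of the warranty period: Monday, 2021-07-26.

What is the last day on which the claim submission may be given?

2021-07-06

Counting back 20 calendar days from 2021-07-26 gives 2021-07-06.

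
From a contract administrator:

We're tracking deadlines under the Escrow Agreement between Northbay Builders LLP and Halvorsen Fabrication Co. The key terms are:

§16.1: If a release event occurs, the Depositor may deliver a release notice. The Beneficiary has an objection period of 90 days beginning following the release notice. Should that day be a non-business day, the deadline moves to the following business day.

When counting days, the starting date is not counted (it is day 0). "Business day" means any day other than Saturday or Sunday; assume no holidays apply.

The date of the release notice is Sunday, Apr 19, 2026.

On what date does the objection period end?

The last day of the objection period: 90 calendar days after Apr 19, 2026 is Jul 18, 2026. That falls on a Saturday, so it rolls to the next business day, Monday, Jul 20, 2026.

Jul 20, 2026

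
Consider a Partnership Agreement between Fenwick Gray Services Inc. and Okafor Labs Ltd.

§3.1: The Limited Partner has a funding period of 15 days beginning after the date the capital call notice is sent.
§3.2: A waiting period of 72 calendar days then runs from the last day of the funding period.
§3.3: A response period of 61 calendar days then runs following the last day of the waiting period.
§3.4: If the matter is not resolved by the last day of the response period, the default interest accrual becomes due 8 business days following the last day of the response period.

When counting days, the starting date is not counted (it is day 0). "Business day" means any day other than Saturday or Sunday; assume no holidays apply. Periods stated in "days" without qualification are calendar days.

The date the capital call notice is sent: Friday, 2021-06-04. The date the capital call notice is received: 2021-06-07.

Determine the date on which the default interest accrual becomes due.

The last day of the funding period: 15 calendar days after 2021-06-04 is 2021-06-19.
The last day of the waiting period: 2021-06-19 + 72 days = 2021-08-30.
The last day of the response period: 61 calendar days after 2021-08-30 is 2021-10-30.
From Saturday, 2021-10-30, 8 business days (Nov 1, Nov 2, Nov 3, Nov 4, Nov 5, Nov 8, Nov 9, Nov 10, skipping weekends) brings us to Wednesday, 2021-11-10, which is the date on which the default interest accrual becomes due.

2021-11-10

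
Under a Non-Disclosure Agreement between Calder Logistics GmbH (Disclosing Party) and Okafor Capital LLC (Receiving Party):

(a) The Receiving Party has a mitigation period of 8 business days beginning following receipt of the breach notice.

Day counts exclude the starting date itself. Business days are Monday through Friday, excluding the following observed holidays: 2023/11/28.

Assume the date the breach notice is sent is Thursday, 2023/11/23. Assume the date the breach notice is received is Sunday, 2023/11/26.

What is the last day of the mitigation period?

2023/12/07

From Sunday, 2023/11/26, 8 business days (Nov 27, Nov 29, Nov 30, Dec 1, Dec 4, Dec 5, Dec 6, Dec 7, skipping weekends and the listed holiday on Nov 28) brings us to Thursday, 2023/12/07, which is the last day of the mitigation period.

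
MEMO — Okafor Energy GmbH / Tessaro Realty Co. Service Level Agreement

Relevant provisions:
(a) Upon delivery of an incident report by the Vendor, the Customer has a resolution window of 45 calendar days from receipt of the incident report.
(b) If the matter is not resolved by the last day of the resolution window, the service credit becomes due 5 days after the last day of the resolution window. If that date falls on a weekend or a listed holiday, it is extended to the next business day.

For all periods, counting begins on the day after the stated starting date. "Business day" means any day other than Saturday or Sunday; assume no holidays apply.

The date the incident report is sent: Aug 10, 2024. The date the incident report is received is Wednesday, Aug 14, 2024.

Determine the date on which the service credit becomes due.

The last day of the resolution window: 45 calendar days after Aug 14, 2024 is Sep 28, 2024.
The date on which the service credit becomes due: 5 calendar days after Sep 28, 2024 is Oct 3, 2024. Oct 3, 2024 is a Thursday, so no roll-forward applies.

Oct 3, 2024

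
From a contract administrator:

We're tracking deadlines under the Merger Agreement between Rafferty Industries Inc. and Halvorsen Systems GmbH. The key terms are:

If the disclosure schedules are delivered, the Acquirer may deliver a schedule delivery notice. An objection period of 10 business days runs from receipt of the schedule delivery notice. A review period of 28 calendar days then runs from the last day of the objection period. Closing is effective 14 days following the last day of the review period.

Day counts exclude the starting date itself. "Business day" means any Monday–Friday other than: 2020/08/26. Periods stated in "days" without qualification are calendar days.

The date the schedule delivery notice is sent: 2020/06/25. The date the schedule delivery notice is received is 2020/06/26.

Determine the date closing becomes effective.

The last day of the objection period: counting 10 business days from Friday, 2020/06/26 (Jun 29, Jun 30, Jul 1, Jul 2, Jul 3, Jul 6, Jul 7, Jul 8, Jul 9, Jul 10, skipping weekends) reaches Friday, 2020/07/10.
The last day of the review period: 2020/07/10 + 28 days = 2020/08/07.
Adding 14 calendar days to 2020/08/07 gives 2020/08/21, which is the date closing becomes effective.

2020/08/21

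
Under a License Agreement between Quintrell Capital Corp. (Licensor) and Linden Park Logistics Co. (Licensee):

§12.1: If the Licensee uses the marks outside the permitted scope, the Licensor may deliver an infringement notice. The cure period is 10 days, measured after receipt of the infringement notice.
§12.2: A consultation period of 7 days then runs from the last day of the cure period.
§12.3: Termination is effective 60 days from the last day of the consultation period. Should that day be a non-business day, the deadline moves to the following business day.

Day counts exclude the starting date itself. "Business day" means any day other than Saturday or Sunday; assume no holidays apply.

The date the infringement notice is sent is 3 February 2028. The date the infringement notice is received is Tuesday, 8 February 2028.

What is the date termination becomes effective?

The last day of the cure period: 10 calendar days after 8 February 2028 is 18 February 2028.
The last day of the consultation period: 7 calendar days after 18 February 2028 is 25 February 2028.
Adding 60 calendar days to 25 February 2028 gives 25 April 2028, which is the date termination becomes effective. 25 April 2028 is a Tuesday, so no roll-forward applies.

25 April 2028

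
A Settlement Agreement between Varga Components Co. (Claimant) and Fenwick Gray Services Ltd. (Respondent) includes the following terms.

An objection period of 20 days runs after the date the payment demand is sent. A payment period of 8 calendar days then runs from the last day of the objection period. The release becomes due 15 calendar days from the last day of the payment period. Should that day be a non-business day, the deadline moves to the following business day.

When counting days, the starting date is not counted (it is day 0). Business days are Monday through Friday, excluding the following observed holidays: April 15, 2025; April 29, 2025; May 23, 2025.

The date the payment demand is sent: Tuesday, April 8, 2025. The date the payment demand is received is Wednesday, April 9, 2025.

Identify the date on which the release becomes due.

The last day of the objection period: April 8, 2025 + 20 days = April 28, 2025.
The last day of the payment period: April 28, 2025 + 8 days = May 6, 2025.
Adding 15 calendar days to May 6, 2025 gives May 21, 2025, which is the date on which the release becomes due. May 21, 2025 is a Wednesday and is not a listed holiday, so no roll-forward applies.

May 21, 2025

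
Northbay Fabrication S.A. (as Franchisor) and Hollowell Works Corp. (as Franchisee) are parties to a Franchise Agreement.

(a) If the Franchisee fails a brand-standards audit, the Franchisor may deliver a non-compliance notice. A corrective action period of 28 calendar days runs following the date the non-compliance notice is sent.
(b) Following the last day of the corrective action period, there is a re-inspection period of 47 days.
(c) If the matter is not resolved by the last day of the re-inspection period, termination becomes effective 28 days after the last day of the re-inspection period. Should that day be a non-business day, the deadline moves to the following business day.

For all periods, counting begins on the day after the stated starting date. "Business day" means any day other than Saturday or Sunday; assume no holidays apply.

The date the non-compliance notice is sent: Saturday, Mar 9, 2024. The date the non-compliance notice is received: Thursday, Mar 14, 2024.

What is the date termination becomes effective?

The last day of the corrective action period: Mar 9, 2024 + 28 days = Apr 6, 2024.
The last day of the re-inspection period: 47 calendar days after Apr 6, 2024 is May 23, 2024.
Adding 28 calendar days to May 23, 2024 gives Jun 20, 2024, which is the date termination becomes effective. Jun 20, 2024 is a Thursday, so no roll-forward applies.

Jun 20, 2024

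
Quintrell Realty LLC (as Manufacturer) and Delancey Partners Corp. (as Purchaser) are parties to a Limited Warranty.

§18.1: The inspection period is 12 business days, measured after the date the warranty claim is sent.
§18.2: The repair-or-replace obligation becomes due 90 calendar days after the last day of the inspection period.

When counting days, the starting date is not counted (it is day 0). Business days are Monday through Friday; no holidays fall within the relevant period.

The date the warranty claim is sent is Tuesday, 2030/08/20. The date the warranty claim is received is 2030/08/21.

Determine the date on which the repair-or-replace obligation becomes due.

The last day of the inspection period: counting 12 business days from Tuesday, 2030/08/20 (Aug 21, Aug 22, Aug 23, Aug 26, …, Sep 3, Sep 4, Sep 5, skipping weekends) reaches Thursday, 2030/09/05.
The date on which the repair-or-replace obligation becomes due: 90 calendar days after 2030/09/05 is 2030/12/04.

2030/12/04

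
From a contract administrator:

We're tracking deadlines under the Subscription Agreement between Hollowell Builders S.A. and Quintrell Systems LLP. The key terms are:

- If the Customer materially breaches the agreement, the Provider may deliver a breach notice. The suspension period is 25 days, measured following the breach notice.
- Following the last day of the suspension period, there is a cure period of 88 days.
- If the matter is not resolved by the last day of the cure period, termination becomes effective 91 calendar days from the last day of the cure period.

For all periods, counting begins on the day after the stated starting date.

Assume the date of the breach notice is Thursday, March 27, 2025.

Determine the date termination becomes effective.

October 17, 2025

Adding 25 calendar days to March 27, 2025 gives April 21, 2025, which is the last day of the suspension period.
The last day of the cure period: April 21, 2025 + 88 days = July 18, 2025.
Adding 91 calendar days to July 18, 2025 gives October 17, 2025, which is the date termination becomes effective.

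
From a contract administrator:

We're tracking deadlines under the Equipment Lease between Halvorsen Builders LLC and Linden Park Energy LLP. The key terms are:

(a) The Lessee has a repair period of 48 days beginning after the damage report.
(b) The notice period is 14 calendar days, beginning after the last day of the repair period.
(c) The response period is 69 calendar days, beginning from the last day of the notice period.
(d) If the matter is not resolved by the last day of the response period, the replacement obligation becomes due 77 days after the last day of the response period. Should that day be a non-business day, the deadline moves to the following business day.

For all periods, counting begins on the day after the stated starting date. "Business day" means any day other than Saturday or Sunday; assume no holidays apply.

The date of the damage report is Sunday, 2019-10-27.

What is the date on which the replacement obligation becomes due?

2020-05-22

The last day of the repair period: 48 calendar days after 2019-10-27 is 2019-12-14.
Adding 14 calendar days to 2019-12-14 gives 2019-12-28, which is the last day of the notice period.
The last day of the response period: 69 calendar days after 2019-12-28 is 2020-03-06.
Adding 77 calendar days to 2020-03-06 gives 2020-05-22, which is the date on which the replacement obligation becomes due. 2020-05-22 is a Friday, so no roll-forward applies.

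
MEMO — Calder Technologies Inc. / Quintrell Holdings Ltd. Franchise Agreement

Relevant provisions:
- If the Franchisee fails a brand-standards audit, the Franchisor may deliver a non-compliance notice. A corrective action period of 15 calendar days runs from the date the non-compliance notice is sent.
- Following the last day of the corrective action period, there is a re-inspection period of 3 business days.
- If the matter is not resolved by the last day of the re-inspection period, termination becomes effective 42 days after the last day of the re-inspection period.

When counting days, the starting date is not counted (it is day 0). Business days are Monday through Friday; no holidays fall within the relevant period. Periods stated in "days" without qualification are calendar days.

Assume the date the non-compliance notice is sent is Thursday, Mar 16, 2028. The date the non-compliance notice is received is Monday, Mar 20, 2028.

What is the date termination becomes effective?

The last day of the corrective action period: 15 calendar days after Mar 16, 2028 is Mar 31, 2028.
The last day of the re-inspection period: 3 business days after Friday, Mar 31, 2028, skipping weekends — Apr 3, Apr 4, Apr 5 — lands on Wednesday, Apr 5, 2028.
The date termination becomes effective: Apr 5, 2028 + 42 days = May 17, 2028.

May 17, 2028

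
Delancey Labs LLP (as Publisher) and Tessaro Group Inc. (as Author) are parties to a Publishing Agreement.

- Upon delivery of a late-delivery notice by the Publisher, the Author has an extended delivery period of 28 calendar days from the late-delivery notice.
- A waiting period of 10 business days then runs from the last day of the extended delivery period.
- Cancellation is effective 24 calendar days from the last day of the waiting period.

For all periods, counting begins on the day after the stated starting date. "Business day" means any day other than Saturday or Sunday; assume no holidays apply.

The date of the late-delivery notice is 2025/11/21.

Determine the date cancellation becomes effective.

The last day of the extended delivery period: 28 calendar days after 2025/11/21 is 2025/12/19.
The last day of the waiting period: 10 business days after Friday, 2025/12/19, skipping weekends — Dec 22, Dec 23, Dec 24, Dec 25, Dec 26, Dec 29, Dec 30, Dec 31, Jan 1, Jan 2 — lands on Friday, 2026/01/02.
The date cancellation becomes effective: 2026/01/02 + 24 days = 2026/01/26.

2026/01/26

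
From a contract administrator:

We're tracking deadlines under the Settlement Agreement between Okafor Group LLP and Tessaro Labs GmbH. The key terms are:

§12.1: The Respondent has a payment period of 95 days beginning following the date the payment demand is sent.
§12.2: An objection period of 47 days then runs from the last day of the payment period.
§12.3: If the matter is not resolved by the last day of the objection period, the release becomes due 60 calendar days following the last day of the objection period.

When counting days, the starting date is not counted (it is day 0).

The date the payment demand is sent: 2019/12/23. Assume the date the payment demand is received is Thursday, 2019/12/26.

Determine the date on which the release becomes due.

2020/07/12

The last day of the payment period: 2019/12/23 + 95 days = 2020/03/27.
The last day of the objection period: 2020/03/27 + 47 days = 2020/05/13.
Adding 60 calendar days to 2020/05/13 gives 2020/07/12, which is the date on which the release becomes due.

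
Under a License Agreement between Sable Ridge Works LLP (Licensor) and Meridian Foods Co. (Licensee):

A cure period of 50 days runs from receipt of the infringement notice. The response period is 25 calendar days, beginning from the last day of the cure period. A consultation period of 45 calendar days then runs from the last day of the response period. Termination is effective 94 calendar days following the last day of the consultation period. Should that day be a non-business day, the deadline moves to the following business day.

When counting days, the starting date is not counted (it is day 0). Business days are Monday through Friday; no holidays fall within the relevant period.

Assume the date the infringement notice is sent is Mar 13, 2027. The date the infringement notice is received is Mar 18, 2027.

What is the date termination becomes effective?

Oct 18, 2027

The last day of the cure period: Mar 18, 2027 + 50 days = May 7, 2027.
The last day of the response period: 25 calendar days after May 7, 2027 is Jun 1, 2027.
The last day of the consultation period: 45 calendar days after Jun 1, 2027 is Jul 16, 2027.
The date termination becomes effective: Jul 16, 2027 + 94 days = Oct 18, 2027. Oct 18, 2027 is a Monday, so no roll-forward applies.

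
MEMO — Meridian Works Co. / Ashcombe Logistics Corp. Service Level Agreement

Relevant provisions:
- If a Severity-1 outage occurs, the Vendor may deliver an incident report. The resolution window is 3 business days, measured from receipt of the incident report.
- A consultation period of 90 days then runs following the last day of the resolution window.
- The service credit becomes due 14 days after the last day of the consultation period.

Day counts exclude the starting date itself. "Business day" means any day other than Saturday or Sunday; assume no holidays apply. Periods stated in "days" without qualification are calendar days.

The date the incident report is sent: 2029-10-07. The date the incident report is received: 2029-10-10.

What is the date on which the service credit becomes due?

2030-01-27

From Wednesday, 2029-10-10, 3 business days (Oct 11, Oct 12, Oct 15, skipping weekends) brings us to Monday, 2029-10-15, which is the last day of the resolution window.
The last day of the consultation period: 2029-10-15 + 90 days = 2030-01-13.
The date on which the service credit becomes due: 14 calendar days after 2030-01-13 is 2030-01-27.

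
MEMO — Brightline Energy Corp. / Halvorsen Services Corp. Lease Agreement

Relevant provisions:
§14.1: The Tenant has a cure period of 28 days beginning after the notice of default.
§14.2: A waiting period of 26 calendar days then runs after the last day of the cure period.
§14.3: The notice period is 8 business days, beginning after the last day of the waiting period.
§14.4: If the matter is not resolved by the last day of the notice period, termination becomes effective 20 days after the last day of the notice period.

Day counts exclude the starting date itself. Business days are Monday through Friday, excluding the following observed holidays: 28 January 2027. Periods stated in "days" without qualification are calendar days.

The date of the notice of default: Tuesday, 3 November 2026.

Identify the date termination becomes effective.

The last day of the cure period: 28 calendar days after 3 November 2026 is 1 December 2026.
The last day of the waiting period: 26 calendar days after 1 December 2026 is 27 December 2026.
From Sunday, 27 December 2026, 8 business days (Dec 28, Dec 29, Dec 30, Dec 31, Jan 1, Jan 4, Jan 5, Jan 6, skipping weekends) brings us to Wednesday, 6 January 2027, which is the last day of the notice period.
Adding 20 calendar days to 6 January 2027 gives 26 January 2027, which is the date termination becomes effective.

26 January 2027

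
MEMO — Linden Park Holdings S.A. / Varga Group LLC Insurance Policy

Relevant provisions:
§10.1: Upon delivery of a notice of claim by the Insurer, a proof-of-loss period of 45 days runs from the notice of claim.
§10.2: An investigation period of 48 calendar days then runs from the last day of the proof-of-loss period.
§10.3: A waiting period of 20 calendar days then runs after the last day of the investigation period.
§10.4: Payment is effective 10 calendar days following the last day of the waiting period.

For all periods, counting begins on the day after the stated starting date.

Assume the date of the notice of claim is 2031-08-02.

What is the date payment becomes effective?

2031-12-03

The last day of the proof-of-loss period: 2031-08-02 + 45 days = 2031-09-16.
The last day of the investigation period: 2031-09-16 + 48 days = 2031-11-03.
The last day of the waiting period: 20 calendar days after 2031-11-03 is 2031-11-23.
The date payment becomes effective: 2031-11-23 + 10 days = 2031-12-03.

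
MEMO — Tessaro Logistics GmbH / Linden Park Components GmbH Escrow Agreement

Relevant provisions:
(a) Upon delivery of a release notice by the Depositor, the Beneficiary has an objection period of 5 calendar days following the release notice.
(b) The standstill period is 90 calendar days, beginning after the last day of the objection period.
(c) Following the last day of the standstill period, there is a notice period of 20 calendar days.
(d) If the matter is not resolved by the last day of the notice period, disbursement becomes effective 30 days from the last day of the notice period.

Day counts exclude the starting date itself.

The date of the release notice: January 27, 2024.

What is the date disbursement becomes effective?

June 20, 2024

Adding 5 calendar days to January 27, 2024 gives February 1, 2024, which is the last day of the objection period.
The last day of the standstill period: February 1, 2024 + 90 days = May 1, 2024.
The last day of the notice period: May 1, 2024 + 20 days = May 21, 2024.
The date disbursement becomes effective: 30 calendar days after May 21, 2024 is June 20, 2024.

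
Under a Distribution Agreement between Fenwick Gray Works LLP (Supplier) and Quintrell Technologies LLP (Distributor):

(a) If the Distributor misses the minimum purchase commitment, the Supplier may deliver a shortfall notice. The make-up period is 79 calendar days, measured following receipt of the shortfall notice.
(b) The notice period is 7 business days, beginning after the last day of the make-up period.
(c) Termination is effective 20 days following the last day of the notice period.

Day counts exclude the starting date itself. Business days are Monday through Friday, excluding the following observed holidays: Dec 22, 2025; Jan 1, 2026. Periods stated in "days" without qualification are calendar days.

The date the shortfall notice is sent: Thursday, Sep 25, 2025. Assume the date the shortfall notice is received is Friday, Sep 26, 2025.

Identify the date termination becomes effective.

The last day of the make-up period: 79 calendar days after Sep 26, 2025 is Dec 14, 2025.
The last day of the notice period: counting 7 business days from Sunday, Dec 14, 2025 (Dec 15, Dec 16, Dec 17, Dec 18, Dec 19, Dec 23, Dec 24, skipping weekends and the listed holiday on Dec 22) reaches Wednesday, Dec 24, 2025.
The date termination becomes effective: 20 calendar days after Dec 24, 2025 is Jan 13, 2026.

Jan 13, 2026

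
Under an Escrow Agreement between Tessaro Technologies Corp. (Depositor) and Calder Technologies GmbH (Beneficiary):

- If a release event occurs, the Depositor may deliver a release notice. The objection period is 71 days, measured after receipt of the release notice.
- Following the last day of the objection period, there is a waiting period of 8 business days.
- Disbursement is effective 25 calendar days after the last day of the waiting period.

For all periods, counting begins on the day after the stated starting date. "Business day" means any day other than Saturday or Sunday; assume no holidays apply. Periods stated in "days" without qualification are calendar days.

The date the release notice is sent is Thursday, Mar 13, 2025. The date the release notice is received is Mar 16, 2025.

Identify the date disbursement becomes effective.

Adding 71 calendar days to Mar 16, 2025 gives May 26, 2025, which is the last day of the objection period.
The last day of the waiting period: counting 8 business days from Monday, May 26, 2025 (May 27, May 28, May 29, May 30, Jun 2, Jun 3, Jun 4, Jun 5, skipping weekends) reaches Thursday, Jun 5, 2025.
The date disbursement becomes effective: Jun 5, 2025 + 25 days = Jun 30, 2025.

Jun 30, 2025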